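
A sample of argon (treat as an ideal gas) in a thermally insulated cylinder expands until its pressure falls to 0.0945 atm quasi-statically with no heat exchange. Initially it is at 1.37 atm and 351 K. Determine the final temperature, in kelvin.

Along an adiabat T P^((1−γ)/γ) is constant, so T₂ = T₁ (P₂/P₁)^((γ−1)/γ).
For a monatomic ideal gas γ = 5/3, so (γ−1)/γ = 2/5.
T₂ = 351 × (0.0945/1.37)^(2/5) = 120.4 K.

T₂ ≈ 120 K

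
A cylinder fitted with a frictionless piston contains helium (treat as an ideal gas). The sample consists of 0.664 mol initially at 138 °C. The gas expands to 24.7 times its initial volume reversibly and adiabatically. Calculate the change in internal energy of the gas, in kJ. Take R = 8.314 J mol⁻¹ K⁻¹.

Adiabatic: T₁V₁^(γ−1) = T₂V₂^(γ−1) ⇒ T₂ = T₁ (V₁/V₂)^(γ−1).
γ = 5/3 for a monatomic ideal gas, so γ−1 = 2/3.
T₁ = 138 °C = 411.1 K.
T₂ = 411.1 × (1/24.7)^(2/3) = 48.48 K.
Q = 0, so ΔU = W_on_gas = nCᵥΔT with Cᵥ = R/(γ−1) = 12.47 J/(mol·K).
ΔU = 0.664 × 12.47 × (48.48 − 411.1) = -3003 J.

ΔU ≈ -3.00 kJ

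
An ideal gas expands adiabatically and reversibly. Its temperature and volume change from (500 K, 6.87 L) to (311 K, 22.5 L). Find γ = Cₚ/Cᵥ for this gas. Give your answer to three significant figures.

γ ≈ 1.40

TV^(γ−1) = const ⇒ γ − 1 = ln(T₂/T₁) / ln(V₁/V₂).
γ = 1 + ln(311/500) / ln(6.87/22.5) = 1.4.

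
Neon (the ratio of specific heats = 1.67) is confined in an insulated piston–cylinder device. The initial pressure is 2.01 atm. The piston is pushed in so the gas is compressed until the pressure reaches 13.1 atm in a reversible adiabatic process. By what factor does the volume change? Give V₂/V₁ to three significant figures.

From PV^γ = const, V₂/V₁ = (P₁/P₂)^(1/γ).
V₂/V₁ = (2.01/13.1)^(0.599) = 0.3255.

V₂/V₁ ≈ 0.325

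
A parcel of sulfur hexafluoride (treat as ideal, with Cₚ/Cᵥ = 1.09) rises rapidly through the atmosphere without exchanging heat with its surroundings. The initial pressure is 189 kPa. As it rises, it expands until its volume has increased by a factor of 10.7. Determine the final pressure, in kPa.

P₂ ≈ 14.3 kPa

Since PV^γ is constant along a reversible adiabat, P₂ = P₁ (V₁/V₂)^γ.
P₂ = 189 × (1/10.7)^(1.09) = 14.27 kPa.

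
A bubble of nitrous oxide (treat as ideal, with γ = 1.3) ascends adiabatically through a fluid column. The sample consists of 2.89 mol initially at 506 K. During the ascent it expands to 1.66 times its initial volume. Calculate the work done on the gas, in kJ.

W ≈ -5.72 kJ

For a reversible adiabat TV^(γ−1) is constant, so T₂ = T₁ (V₁/V₂)^(γ−1).
T₂ = 506 × (1/1.66)^(0.3) = 434.6 K.
Q = 0, so ΔU = W_on_gas = nCᵥΔT with Cᵥ = R/(γ−1) = 27.71 J/(mol·K).
ΔU = 2.89 × 27.71 × (434.6 − 506) = -5716 J.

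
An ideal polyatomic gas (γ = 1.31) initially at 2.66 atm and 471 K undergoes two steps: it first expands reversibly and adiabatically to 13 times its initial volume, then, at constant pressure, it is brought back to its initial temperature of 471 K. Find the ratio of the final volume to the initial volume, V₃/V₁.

V₃/V₁ ≈ 28.8

Adiabatic step: V₂/V₁ = 13; T₂ = T₁·(1/13)^(0.31) = 212.7 K.
Isobaric step: V₃/V₂ = T₃/T₂ = 471/212.7.
V₃/V₁ = (V₂/V₁)(V₃/V₂) = 13 × (471/212.7) = 28.79.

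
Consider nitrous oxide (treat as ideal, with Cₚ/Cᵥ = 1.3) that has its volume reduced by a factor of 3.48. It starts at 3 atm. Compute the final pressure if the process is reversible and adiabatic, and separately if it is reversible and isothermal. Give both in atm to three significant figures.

adiabatic: 15.2 atm; isothermal: 10.4 atm

Isothermal: P₂ = P₁(V₁/V₂) = 3×3.48 = 10.44 atm.
Adiabatic: P₂ = P₁(V₁/V₂)^γ = 3×3.48^(1.3) = 15.18 atm.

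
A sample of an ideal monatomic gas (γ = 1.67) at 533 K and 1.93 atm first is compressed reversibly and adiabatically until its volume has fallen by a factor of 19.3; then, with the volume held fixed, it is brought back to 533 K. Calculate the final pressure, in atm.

P₃ ≈ 37.2 atm

Adiabatic step (PV^γ = const): P₂ = 1.93×19.3^(1.67) = 270.7 atm; T₂ = 533×19.3^(0.67) = 3873 K.
Isochoric: P₃ = P₂(T₃/T₂) = 270.7 × (533/3873) = 37.25 atm.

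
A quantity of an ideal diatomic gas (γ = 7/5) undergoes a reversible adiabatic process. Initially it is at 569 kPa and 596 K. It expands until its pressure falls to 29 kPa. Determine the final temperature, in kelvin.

T₂ ≈ 255 K

Adiabatic: T₂/T₁ = (P₂/P₁)^((γ−1)/γ).
T₂ = 596 × (29/569)^(2/7) = 254.6 K.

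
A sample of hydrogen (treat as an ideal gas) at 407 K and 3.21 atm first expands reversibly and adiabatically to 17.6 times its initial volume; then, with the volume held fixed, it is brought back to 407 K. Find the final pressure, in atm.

For a diatomic ideal gas γ = 7/5.
Adiabatic step (PV^γ = const): P₂ = 3.21×(1/17.6)^(7/5) = 0.05791 atm; T₂ = 407×(1/17.6)^(2/5) = 129.2 K.
Isochoric: P₃ = P₂(T₃/T₂) = 0.05791 × (407/129.2) = 0.1824 atm.

P₃ ≈ 0.182 atm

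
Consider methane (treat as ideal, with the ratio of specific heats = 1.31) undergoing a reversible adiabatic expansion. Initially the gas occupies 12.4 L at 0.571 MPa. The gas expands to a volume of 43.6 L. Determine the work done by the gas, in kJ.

W ≈ 7.37 kJ

P₂ = P₁(V₁/V₂)^γ = 0.571×(12.4/43.6)^(1.31) = 0.11 MPa.
For a reversible adiabat, W_by_gas = (P₁V₁ − P₂V₂)/(γ−1).
W_by = (571000×0.0124 − 110000×0.0436) / (0.31) = 7373 J.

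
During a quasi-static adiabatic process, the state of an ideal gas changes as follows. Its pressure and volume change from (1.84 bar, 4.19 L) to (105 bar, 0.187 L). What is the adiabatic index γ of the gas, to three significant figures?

γ ≈ 1.30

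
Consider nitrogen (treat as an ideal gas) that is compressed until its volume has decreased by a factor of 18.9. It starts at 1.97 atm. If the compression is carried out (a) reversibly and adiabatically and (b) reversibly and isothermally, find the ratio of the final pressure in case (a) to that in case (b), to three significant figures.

P_adiabatic / P_isothermal ≈ 3.24

For a diatomic ideal gas γ = 7/5.
Isothermal: P_b = P₁(V₁/V₂) = 1.97×18.9.
Adiabatic: P_a = P₁(V₁/V₂)^γ = 1.97×18.9^(7/5).
P_a/P_b = (V₁/V₂)^(γ−1) = 18.9^(2/5) = 3.24.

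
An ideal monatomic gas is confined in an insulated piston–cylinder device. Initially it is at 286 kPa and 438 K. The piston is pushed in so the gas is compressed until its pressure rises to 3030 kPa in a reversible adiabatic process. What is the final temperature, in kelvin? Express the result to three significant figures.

T₂ ≈ 1130 K

Along an adiabat T P^((1−γ)/γ) is constant, so T₂ = T₁ (P₂/P₁)^((γ−1)/γ).
For a monatomic ideal gas γ = 5/3, so (γ−1)/γ = 2/5.
T₂ = 438 × (3030/286)^(2/5) = 1126 K.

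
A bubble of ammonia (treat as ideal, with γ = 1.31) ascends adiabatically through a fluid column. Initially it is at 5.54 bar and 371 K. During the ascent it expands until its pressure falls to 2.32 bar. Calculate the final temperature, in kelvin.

T₂ ≈ 302 K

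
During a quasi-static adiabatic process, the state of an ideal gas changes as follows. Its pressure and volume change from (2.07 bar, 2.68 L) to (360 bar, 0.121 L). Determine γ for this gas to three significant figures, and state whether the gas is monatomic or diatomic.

PV^γ = const ⇒ γ = ln(P₂/P₁) / ln(V₁/V₂).
γ = ln(360/2.07) / ln(2.68/0.121) = 1.665.
γ ≈ 1.67 is close to 5/3, so the gas is monatomic.

γ ≈ 1.67; monatomic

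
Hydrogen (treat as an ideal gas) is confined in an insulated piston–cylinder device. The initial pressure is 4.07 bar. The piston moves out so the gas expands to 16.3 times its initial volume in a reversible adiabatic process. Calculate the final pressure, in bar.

P₂ ≈ 0.0818 bar

Adiabatic: P₁V₁^γ = P₂V₂^γ ⇒ P₂ = P₁ (V₁/V₂)^γ.
For a diatomic ideal gas γ = 7/5.
P₂ = 4.07 × (1/16.3)^(7/5) = 0.08176 bar.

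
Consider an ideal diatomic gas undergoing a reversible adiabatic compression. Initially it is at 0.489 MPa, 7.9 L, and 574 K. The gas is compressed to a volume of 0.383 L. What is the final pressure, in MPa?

P₂ ≈ 33.8 MPa

Adiabatic: P₁V₁^γ = P₂V₂^γ ⇒ P₂ = P₁ (V₁/V₂)^γ.
γ = 7/5 for a diatomic ideal gas.
P₂ = 0.489 × (7.9/0.383)^(7/5) = 33.85 MPa.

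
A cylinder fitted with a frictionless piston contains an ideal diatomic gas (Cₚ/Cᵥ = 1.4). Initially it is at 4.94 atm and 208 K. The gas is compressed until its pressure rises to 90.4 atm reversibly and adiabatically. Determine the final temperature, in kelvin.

T₂ ≈ 477 K

Along an adiabat T P^((1−γ)/γ) is constant, so T₂ = T₁ (P₂/P₁)^((γ−1)/γ).
T₂ = 208 × (90.4/4.94)^(0.286) = 477.3 K.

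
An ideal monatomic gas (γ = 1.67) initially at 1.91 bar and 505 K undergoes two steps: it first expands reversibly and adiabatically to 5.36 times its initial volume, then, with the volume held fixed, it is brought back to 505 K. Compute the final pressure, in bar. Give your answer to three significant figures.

Adiabatic step (PV^γ = const): P₂ = 1.91×(1/5.36)^(1.67) = 0.1157 bar; T₂ = 505×(1/5.36)^(0.67) = 164 K.
Isochoric: P₃ = P₂(T₃/T₂) = 0.1157 × (505/164) = 0.3563 bar.

P₃ ≈ 0.356 bar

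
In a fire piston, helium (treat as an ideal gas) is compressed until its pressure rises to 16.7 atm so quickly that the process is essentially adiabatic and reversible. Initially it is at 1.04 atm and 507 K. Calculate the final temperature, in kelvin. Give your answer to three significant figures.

T₂ ≈ 1540 K

Adiabatic: T₂/T₁ = (P₂/P₁)^((γ−1)/γ).
For a monatomic ideal gas γ = 5/3, so (γ−1)/γ = 2/5.
T₂ = 507 × (16.7/1.04)^(2/5) = 1539 K.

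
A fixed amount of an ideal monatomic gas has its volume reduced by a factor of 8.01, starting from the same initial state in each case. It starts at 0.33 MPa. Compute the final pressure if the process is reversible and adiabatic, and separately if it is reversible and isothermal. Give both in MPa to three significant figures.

For a monatomic ideal gas γ = 5/3.
Isothermal: P₂ = P₁(V₁/V₂) = 0.33×8.01 = 2.643 MPa.
Adiabatic: P₂ = P₁(V₁/V₂)^γ = 0.33×8.01^(5/3) = 10.58 MPa.

adiabatic: 10.6 MPa; isothermal: 2.64 MPa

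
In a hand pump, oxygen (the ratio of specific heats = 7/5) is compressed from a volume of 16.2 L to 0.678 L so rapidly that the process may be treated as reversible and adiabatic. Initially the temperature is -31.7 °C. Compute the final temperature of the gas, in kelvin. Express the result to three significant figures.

Adiabatic: T₁V₁^(γ−1) = T₂V₂^(γ−1) ⇒ T₂ = T₁ (V₁/V₂)^(γ−1).
T₁ = -31.7 °C = 241.4 K.
T₂ = 241.4 × (16.2/0.678)^(2/5) = 859.3 K.

T₂ ≈ 859 K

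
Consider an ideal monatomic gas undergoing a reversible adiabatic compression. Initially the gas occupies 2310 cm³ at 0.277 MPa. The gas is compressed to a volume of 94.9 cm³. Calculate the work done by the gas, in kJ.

W ≈ -7.10 kJ

γ = 5/3 for a monatomic ideal gas.
P₂ = P₁(V₁/V₂)^γ = 0.277×(2310/94.9)^(5/3) = 56.63 MPa.
For a reversible adiabat, W_by_gas = (P₁V₁ − P₂V₂)/(γ−1).
W_by = (277000×0.00231 − 5.663×10^7×9.49×10^-5) / (2/3) = -7102 J.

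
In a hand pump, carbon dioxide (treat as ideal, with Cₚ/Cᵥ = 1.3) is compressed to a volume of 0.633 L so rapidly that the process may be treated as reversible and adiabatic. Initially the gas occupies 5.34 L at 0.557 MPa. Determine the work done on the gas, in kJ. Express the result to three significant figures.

P₂ = P₁(V₁/V₂)^γ = 0.557×(5.34/0.633)^(1.3) = 8.909 MPa.
For a reversible adiabat, W_by_gas = (P₁V₁ − P₂V₂)/(γ−1).
W_by = (557000×0.00534 − 8.909×10^6×0.000633) / (0.3) = -8884 J.
W_on_gas = −W_by = 8884 J.

W ≈ 8.88 kJ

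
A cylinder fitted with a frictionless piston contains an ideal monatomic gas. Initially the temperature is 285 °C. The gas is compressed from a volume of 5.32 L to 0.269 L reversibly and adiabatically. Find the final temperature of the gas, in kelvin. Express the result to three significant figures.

Adiabatic: T₁V₁^(γ−1) = T₂V₂^(γ−1) ⇒ T₂ = T₁ (V₁/V₂)^(γ−1).
For a monatomic ideal gas γ = 5/3, so γ−1 = 2/3.
T₁ = 285 °C = 558.1 K.
T₂ = 558.1 × (5.32/0.269)^(2/3) = 4082 K.

T₂ ≈ 4080 K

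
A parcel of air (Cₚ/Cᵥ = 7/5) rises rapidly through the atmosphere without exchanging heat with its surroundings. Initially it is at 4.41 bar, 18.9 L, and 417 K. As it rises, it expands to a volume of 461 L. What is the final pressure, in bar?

Adiabatic: P₁V₁^γ = P₂V₂^γ ⇒ P₂ = P₁ (V₁/V₂)^γ.
P₂ = 4.41 × (18.9/461)^(7/5) = 0.05039 bar.

P₂ ≈ 0.0504 bar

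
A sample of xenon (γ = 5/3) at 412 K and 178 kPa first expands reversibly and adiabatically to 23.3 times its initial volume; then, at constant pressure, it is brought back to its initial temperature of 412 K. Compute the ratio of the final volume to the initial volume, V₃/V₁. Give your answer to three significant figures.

Adiabatic step: V₂/V₁ = 23.3; T₂ = T₁·(1/23.3)^(2/3) = 50.5 K.
Isobaric step: V₃/V₂ = T₃/T₂ = 412/50.5.
V₃/V₁ = (V₂/V₁)(V₃/V₂) = 23.3 × (412/50.5) = 190.1.

V₃/V₁ ≈ 190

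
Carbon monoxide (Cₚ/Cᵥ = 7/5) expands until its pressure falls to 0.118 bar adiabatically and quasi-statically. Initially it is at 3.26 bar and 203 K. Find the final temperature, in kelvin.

T₂ ≈ 78.6 K

Along an adiabat T P^((1−γ)/γ) is constant, so T₂ = T₁ (P₂/P₁)^((γ−1)/γ).
T₂ = 203 × (0.118/3.26)^(2/7) = 78.65 K.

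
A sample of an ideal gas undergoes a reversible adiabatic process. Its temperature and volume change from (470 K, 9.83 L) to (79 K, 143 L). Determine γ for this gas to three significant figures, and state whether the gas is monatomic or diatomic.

TV^(γ−1) = const ⇒ γ − 1 = ln(T₂/T₁) / ln(V₁/V₂).
γ = 1 + ln(79/470) / ln(9.83/143) = 1.666.
γ ≈ 1.67 is close to 5/3, so the gas is monatomic.

γ ≈ 1.67; monatomic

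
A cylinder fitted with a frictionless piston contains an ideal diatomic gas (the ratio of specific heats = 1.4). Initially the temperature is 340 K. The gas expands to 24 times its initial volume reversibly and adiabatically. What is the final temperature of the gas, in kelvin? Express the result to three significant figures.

T₂ ≈ 95.4 K

For a reversible adiabat TV^(γ−1) is constant, so T₂ = T₁ (V₁/V₂)^(γ−1).
T₂ = 340 × (1/24)^(0.4) = 95.37 K.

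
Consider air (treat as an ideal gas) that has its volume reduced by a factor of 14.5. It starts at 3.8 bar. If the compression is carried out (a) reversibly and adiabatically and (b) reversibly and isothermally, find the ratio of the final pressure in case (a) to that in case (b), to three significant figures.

P_adiabatic / P_isothermal ≈ 2.91

For a diatomic ideal gas γ = 7/5.
Isothermal: P_b = P₁(V₁/V₂) = 3.8×14.5.
Adiabatic: P_a = P₁(V₁/V₂)^γ = 3.8×14.5^(7/5).
P_a/P_b = (V₁/V₂)^(γ−1) = 14.5^(2/5) = 2.914.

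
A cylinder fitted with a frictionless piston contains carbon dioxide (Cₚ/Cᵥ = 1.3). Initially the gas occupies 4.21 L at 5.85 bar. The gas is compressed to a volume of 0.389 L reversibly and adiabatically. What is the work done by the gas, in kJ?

W ≈ -8.56 kJ

P₂ = P₁(V₁/V₂)^γ = 5.85×(4.21/0.389)^(1.3) = 129.4 bar.
For a reversible adiabat, W_by_gas = (P₁V₁ − P₂V₂)/(γ−1).
W_by = (585000×0.00421 − 1.294×10^7×0.000389) / (0.3) = -8564 J.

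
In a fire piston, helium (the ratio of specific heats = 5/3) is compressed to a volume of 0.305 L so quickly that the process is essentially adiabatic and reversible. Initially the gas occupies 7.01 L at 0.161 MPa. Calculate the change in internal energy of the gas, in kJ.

P₂ = P₁(V₁/V₂)^γ = 0.161×(7.01/0.305)^(5/3) = 29.91 MPa.
For a reversible adiabat, W_by_gas = (P₁V₁ − P₂V₂)/(γ−1).
W_by = (161000×0.00701 − 2.991×10^7×0.000305) / (2/3) = -11990 J.
Q = 0 ⇒ ΔU = −W_by = 11990 J.

ΔU ≈ 12.0 kJ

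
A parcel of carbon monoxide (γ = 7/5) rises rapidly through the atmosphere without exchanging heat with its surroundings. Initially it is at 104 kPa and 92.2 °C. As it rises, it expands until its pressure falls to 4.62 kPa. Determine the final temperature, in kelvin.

Adiabatic: T₂/T₁ = (P₂/P₁)^((γ−1)/γ).
T₁ = 92.2 °C = 365.3 K.
T₂ = 365.3 × (4.62/104)^(2/7) = 150.1 K.

T₂ ≈ 150 K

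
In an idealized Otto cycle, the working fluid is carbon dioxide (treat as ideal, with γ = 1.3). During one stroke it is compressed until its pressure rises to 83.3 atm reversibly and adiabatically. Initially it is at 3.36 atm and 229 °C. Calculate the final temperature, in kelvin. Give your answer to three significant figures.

T₂ ≈ 1050 K

Along an adiabat T P^((1−γ)/γ) is constant, so T₂ = T₁ (P₂/P₁)^((γ−1)/γ).
T₁ = 229 °C = 502.1 K.
T₂ = 502.1 × (83.3/3.36)^(0.231) = 1053 K.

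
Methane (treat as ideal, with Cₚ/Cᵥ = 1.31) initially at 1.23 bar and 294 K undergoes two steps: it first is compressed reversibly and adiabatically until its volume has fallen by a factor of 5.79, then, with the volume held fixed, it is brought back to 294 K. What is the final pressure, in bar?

P₃ ≈ 7.12 bar

Adiabatic step (PV^γ = const): P₂ = 1.23×5.79^(1.31) = 12.27 bar; T₂ = 294×5.79^(0.31) = 506.7 K.
Isochoric: P₃ = P₂(T₃/T₂) = 12.27 × (294/506.7) = 7.122 bar.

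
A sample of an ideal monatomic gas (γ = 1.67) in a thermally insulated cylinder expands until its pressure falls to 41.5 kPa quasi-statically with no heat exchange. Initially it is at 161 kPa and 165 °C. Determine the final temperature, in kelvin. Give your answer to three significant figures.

Along an adiabat T P^((1−γ)/γ) is constant, so T₂ = T₁ (P₂/P₁)^((γ−1)/γ).
T₁ = 165 °C = 438.1 K.
T₂ = 438.1 × (41.5/161)^(0.401) = 254.3 K.

T₂ ≈ 254 K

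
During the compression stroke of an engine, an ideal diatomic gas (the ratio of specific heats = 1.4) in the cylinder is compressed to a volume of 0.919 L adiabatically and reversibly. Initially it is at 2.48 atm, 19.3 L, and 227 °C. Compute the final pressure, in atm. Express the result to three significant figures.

Adiabatic: P₁V₁^γ = P₂V₂^γ ⇒ P₂ = P₁ (V₁/V₂)^γ.
P₂ = 2.48 × (19.3/0.919)^(1.4) = 176 atm.

P₂ ≈ 176 atm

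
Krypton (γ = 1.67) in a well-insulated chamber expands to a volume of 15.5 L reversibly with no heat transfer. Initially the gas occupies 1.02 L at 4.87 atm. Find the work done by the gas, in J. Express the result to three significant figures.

P₂ = P₁(V₁/V₂)^γ = 4.87×(1.02/15.5)^(1.67) = 0.05177 atm.
For a reversible adiabat, W_by_gas = (P₁V₁ − P₂V₂)/(γ−1).
W_by = (493500×0.00102 − 5245×0.0155) / (0.67) = 629.9 J.

W ≈ 630 J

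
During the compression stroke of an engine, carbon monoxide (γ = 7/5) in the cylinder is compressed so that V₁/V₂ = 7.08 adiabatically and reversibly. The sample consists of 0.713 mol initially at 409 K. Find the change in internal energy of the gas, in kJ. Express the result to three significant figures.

ΔU ≈ 7.20 kJ

Adiabatic: T₁V₁^(γ−1) = T₂V₂^(γ−1) ⇒ T₂ = T₁ (V₁/V₂)^(γ−1).
T₂ = 409 × 7.08^(2/5) = 894.8 K.
Q = 0, so ΔU = W_on_gas = nCᵥΔT with Cᵥ = R/(γ−1) = 20.79 J/(mol·K).
ΔU = 0.713 × 20.79 × (894.8 − 409) = 7200 J.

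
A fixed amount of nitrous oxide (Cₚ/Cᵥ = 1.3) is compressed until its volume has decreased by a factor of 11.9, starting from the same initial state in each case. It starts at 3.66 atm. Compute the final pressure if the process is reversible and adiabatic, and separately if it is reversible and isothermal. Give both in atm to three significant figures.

Isothermal: P₂ = P₁(V₁/V₂) = 3.66×11.9 = 43.55 atm.
Adiabatic: P₂ = P₁(V₁/V₂)^γ = 3.66×11.9^(1.3) = 91.56 atm.

adiabatic: 91.6 atm; isothermal: 43.6 atm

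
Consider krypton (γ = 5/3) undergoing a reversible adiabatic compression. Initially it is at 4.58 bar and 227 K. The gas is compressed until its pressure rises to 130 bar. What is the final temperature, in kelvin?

T₂ ≈ 865 K

Along an adiabat T P^((1−γ)/γ) is constant, so T₂ = T₁ (P₂/P₁)^((γ−1)/γ).
T₂ = 227 × (130/4.58)^(2/5) = 865.5 K.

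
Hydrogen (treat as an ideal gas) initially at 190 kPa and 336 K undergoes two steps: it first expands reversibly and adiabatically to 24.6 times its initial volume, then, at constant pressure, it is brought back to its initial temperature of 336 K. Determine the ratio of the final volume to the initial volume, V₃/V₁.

V₃/V₁ ≈ 88.6

For a diatomic ideal gas γ = 7/5.
Adiabatic step: V₂/V₁ = 24.6; T₂ = T₁·(1/24.6)^(2/5) = 93.32 K.
Isobaric step: V₃/V₂ = T₃/T₂ = 336/93.32.
V₃/V₁ = (V₂/V₁)(V₃/V₂) = 24.6 × (336/93.32) = 88.57.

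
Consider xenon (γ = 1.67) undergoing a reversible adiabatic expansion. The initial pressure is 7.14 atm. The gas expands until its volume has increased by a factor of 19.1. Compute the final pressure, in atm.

P₂ ≈ 0.0518 atm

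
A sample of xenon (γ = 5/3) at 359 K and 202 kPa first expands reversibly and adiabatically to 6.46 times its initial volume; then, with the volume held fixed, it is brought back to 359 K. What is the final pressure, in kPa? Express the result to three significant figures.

P₃ ≈ 31.3 kPa

Adiabatic step (PV^γ = const): P₂ = 202×(1/6.46)^(5/3) = 9.015 kPa; T₂ = 359×(1/6.46)^(2/3) = 103.5 K.
Isochoric: P₃ = P₂(T₃/T₂) = 9.015 × (359/103.5) = 31.27 kPa.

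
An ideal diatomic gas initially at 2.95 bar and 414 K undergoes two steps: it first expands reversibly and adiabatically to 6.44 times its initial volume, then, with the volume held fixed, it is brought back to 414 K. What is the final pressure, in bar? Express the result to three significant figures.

For a diatomic ideal gas γ = 7/5.
Adiabatic step (PV^γ = const): P₂ = 2.95×(1/6.44)^(7/5) = 0.2175 bar; T₂ = 414×(1/6.44)^(2/5) = 196.5 K.
Isochoric: P₃ = P₂(T₃/T₂) = 0.2175 × (414/196.5) = 0.4581 bar.

P₃ ≈ 0.458 bar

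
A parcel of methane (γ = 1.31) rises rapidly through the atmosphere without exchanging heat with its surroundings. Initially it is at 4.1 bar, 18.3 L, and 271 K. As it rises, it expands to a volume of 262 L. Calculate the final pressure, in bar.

P₂ ≈ 0.125 bar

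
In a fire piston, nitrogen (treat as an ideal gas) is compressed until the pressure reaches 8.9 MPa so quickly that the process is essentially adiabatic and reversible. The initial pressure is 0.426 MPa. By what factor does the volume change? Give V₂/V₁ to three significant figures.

V₂/V₁ ≈ 0.114

From PV^γ = const, V₂/V₁ = (P₁/P₂)^(1/γ).
For a diatomic ideal gas γ = 7/5.
V₂/V₁ = (0.426/8.9)^(5/7) = 0.1141.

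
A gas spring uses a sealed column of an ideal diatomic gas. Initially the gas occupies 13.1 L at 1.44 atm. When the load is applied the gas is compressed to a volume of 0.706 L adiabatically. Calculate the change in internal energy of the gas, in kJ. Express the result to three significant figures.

ΔU ≈ 10.6 kJ

γ = 7/5 for a diatomic ideal gas.
P₂ = P₁(V₁/V₂)^γ = 1.44×(13.1/0.706)^(7/5) = 85.94 atm.
For a reversible adiabat, W_by_gas = (P₁V₁ − P₂V₂)/(γ−1).
W_by = (145900×0.0131 − 8.708×10^6×0.000706) / (2/5) = -10590 J.
Q = 0 ⇒ ΔU = −W_by = 10590 J.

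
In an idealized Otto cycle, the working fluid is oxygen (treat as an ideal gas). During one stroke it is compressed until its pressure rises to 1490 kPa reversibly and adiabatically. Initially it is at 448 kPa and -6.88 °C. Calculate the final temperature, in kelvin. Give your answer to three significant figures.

Along an adiabat T P^((1−γ)/γ) is constant, so T₂ = T₁ (P₂/P₁)^((γ−1)/γ).
For a diatomic ideal gas γ = 7/5, so (γ−1)/γ = 2/7.
T₁ = -6.88 °C = 266.3 K.
T₂ = 266.3 × (1490/448)^(2/7) = 375.4 K.

T₂ ≈ 375 K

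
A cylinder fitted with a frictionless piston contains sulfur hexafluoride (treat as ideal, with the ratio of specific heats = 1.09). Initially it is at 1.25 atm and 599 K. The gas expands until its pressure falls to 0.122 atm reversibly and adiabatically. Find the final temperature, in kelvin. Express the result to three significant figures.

T₂ ≈ 494 K

Along an adiabat T P^((1−γ)/γ) is constant, so T₂ = T₁ (P₂/P₁)^((γ−1)/γ).
T₂ = 599 × (0.122/1.25)^(0.0826) = 494.3 K.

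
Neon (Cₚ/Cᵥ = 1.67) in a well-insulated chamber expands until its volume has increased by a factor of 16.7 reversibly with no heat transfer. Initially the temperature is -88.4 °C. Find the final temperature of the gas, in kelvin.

T₂ ≈ 28.0 K

Adiabatic: T₁V₁^(γ−1) = T₂V₂^(γ−1) ⇒ T₂ = T₁ (V₁/V₂)^(γ−1).
T₁ = -88.4 °C = 184.7 K.
T₂ = 184.7 × (1/16.7)^(0.67) = 28.01 K.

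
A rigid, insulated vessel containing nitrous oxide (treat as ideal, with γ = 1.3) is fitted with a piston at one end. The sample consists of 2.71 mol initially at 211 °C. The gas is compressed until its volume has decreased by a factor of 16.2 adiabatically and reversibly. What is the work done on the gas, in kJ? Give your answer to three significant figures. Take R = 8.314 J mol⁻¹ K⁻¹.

For a reversible adiabat TV^(γ−1) is constant, so T₂ = T₁ (V₁/V₂)^(γ−1).
T₁ = 211 °C = 484.1 K.
T₂ = 484.1 × 16.2^(0.3) = 1116 K.
Q = 0, so ΔU = W_on_gas = nCᵥΔT with Cᵥ = R/(γ−1) = 27.71 J/(mol·K).
ΔU = 2.71 × 27.71 × (1116 − 484.1) = 47490 J.

W ≈ 47.5 kJ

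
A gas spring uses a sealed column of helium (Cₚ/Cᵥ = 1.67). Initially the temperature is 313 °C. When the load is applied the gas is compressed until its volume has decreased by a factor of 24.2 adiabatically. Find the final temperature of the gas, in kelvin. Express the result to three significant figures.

Adiabatic: T₁V₁^(γ−1) = T₂V₂^(γ−1) ⇒ T₂ = T₁ (V₁/V₂)^(γ−1).
T₁ = 313 °C = 586.1 K.
T₂ = 586.1 × 24.2^(0.67) = 4956 K.

T₂ ≈ 4960 K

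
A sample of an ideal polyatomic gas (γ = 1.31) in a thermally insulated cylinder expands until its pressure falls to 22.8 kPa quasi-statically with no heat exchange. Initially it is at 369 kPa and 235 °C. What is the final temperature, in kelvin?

T₂ ≈ 263 K

Along an adiabat T P^((1−γ)/γ) is constant, so T₂ = T₁ (P₂/P₁)^((γ−1)/γ).
T₁ = 235 °C = 508.1 K.
T₂ = 508.1 × (22.8/369)^(0.237) = 262.9 K.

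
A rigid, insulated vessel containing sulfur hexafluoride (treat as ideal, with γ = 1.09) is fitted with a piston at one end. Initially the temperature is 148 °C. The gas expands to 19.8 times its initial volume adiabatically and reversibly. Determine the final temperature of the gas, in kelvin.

Adiabatic: T₁V₁^(γ−1) = T₂V₂^(γ−1) ⇒ T₂ = T₁ (V₁/V₂)^(γ−1).
T₁ = 148 °C = 421.1 K.
T₂ = 421.1 × (1/19.8)^(0.09) = 321.9 K.

T₂ ≈ 322 K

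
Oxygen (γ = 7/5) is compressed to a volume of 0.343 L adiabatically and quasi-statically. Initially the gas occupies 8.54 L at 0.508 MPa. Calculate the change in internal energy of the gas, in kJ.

ΔU ≈ 28.4 kJ

P₂ = P₁(V₁/V₂)^γ = 0.508×(8.54/0.343)^(7/5) = 45.76 MPa.
For a reversible adiabat, W_by_gas = (P₁V₁ − P₂V₂)/(γ−1).
W_by = (508000×0.00854 − 4.576×10^7×0.000343) / (2/5) = -28390 J.
Q = 0 ⇒ ΔU = −W_by = 28390 J.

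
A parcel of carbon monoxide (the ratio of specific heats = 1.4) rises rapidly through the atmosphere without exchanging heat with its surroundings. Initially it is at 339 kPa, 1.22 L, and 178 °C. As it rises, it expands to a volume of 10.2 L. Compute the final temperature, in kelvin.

Adiabatic: T₁V₁^(γ−1) = T₂V₂^(γ−1) ⇒ T₂ = T₁ (V₁/V₂)^(γ−1).
T₁ = 178 °C = 451.1 K.
T₂ = 451.1 × (1.22/10.2)^(0.4) = 192.9 K.

T₂ ≈ 193 K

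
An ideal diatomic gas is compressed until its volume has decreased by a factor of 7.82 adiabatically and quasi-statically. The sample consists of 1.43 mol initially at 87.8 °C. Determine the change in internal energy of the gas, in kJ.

For a reversible adiabat TV^(γ−1) is constant, so T₂ = T₁ (V₁/V₂)^(γ−1).
γ = 7/5 for a diatomic ideal gas, so γ−1 = 2/5.
T₁ = 87.8 °C = 360.9 K.
T₂ = 360.9 × 7.82^(2/5) = 821.7 K.
Q = 0, so ΔU = W_on_gas = nCᵥΔT with Cᵥ = R/(γ−1) = 20.79 J/(mol·K).
ΔU = 1.43 × 20.79 × (821.7 − 360.9) = 13700 J.

ΔU ≈ 13.7 kJ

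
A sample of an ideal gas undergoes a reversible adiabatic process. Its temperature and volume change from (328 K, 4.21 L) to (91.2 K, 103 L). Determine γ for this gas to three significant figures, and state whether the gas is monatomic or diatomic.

γ ≈ 1.40; diatomic

TV^(γ−1) = const ⇒ γ − 1 = ln(T₂/T₁) / ln(V₁/V₂).
γ = 1 + ln(91.2/328) / ln(4.21/103) = 1.4.
γ ≈ 1.40 is close to 7/5, so the gas is diatomic.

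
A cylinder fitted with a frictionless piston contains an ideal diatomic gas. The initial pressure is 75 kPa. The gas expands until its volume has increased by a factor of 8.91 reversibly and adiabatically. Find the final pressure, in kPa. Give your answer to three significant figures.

P₂ ≈ 3.51 kPa

Since PV^γ is constant along a reversible adiabat, P₂ = P₁ (V₁/V₂)^γ.
For a diatomic ideal gas γ = 7/5.
P₂ = 75 × (1/8.91)^(7/5) = 3.509 kPa.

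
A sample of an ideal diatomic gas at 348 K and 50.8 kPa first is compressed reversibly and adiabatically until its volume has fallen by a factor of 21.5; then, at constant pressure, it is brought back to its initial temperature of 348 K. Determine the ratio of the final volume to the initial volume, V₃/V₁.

V₃/V₁ ≈ 0.0136

For a diatomic ideal gas γ = 7/5.
Adiabatic step: V₂/V₁ = 0.04651; T₂ = T₁·21.5^(2/5) = 1187 K.
Isobaric step: V₃/V₂ = T₃/T₂ = 348/1187.
V₃/V₁ = (V₂/V₁)(V₃/V₂) = 0.04651 × (348/1187) = 0.01363.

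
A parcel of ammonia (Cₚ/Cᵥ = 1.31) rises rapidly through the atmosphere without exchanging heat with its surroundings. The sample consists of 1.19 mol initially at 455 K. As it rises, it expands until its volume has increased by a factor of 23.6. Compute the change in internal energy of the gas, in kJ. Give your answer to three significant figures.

ΔU ≈ -9.07 kJ

Adiabatic: T₁V₁^(γ−1) = T₂V₂^(γ−1) ⇒ T₂ = T₁ (V₁/V₂)^(γ−1).
T₂ = 455 × (1/23.6)^(0.31) = 170.8 K.
Q = 0, so ΔU = W_on_gas = nCᵥΔT with Cᵥ = R/(γ−1) = 26.82 J/(mol·K).
ΔU = 1.19 × 26.82 × (170.8 − 455) = -9071 J.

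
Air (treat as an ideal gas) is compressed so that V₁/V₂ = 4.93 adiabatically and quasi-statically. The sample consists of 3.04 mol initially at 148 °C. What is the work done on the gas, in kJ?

W ≈ 23.8 kJ

For a reversible adiabat TV^(γ−1) is constant, so T₂ = T₁ (V₁/V₂)^(γ−1).
γ = 7/5 for a diatomic ideal gas, so γ−1 = 2/5.
T₁ = 148 °C = 421.1 K.
T₂ = 421.1 × 4.93^(2/5) = 797.2 K.
Q = 0, so ΔU = W_on_gas = nCᵥΔT with Cᵥ = R/(γ−1) = 20.79 J/(mol·K).
ΔU = 3.04 × 20.79 × (797.2 − 421.1) = 23760 J.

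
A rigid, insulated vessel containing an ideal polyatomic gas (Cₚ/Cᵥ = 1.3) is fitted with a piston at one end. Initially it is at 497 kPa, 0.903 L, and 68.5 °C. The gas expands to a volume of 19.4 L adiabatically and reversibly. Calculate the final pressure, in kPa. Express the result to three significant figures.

Since PV^γ is constant along a reversible adiabat, P₂ = P₁ (V₁/V₂)^γ.
P₂ = 497 × (0.903/19.4)^(1.3) = 9.217 kPa.

P₂ ≈ 9.22 kPa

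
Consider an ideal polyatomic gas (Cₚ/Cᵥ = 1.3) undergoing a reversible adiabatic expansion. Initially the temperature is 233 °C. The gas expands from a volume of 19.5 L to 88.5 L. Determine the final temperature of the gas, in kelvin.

For a reversible adiabat TV^(γ−1) is constant, so T₂ = T₁ (V₁/V₂)^(γ−1).
T₁ = 233 °C = 506.1 K.
T₂ = 506.1 × (19.5/88.5)^(0.3) = 321.5 K.

T₂ ≈ 322 K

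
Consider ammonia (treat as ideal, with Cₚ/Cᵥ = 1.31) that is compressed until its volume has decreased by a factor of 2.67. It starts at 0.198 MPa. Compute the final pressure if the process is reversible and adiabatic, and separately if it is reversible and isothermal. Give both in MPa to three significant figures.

Isothermal: P₂ = P₁(V₁/V₂) = 0.198×2.67 = 0.5287 MPa.
Adiabatic: P₂ = P₁(V₁/V₂)^γ = 0.198×2.67^(1.31) = 0.7168 MPa.

adiabatic: 0.717 MPa; isothermal: 0.529 MPa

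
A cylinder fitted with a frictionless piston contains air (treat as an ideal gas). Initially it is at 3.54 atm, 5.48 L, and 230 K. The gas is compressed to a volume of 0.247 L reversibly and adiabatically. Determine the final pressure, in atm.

P₂ ≈ 271 atm

Since PV^γ is constant along a reversible adiabat, P₂ = P₁ (V₁/V₂)^γ.
γ = 7/5 for a diatomic ideal gas.
P₂ = 3.54 × (5.48/0.247)^(7/5) = 271.3 atm.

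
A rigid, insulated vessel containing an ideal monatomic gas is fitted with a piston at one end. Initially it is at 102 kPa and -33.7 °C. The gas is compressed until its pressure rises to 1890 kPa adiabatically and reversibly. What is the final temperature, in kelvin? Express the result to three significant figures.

Adiabatic: T₂/T₁ = (P₂/P₁)^((γ−1)/γ).
For a monatomic ideal gas γ = 5/3, so (γ−1)/γ = 2/5.
T₁ = -33.7 °C = 239.4 K.
T₂ = 239.4 × (1890/102)^(2/5) = 769.8 K.

T₂ ≈ 770 K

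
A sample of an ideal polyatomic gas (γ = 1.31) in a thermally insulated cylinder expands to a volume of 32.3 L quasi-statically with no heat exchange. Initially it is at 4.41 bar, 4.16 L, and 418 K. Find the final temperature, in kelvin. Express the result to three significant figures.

T₂ ≈ 221 K

For a reversible adiabat TV^(γ−1) is constant, so T₂ = T₁ (V₁/V₂)^(γ−1).
T₂ = 418 × (4.16/32.3)^(0.31) = 221.4 K.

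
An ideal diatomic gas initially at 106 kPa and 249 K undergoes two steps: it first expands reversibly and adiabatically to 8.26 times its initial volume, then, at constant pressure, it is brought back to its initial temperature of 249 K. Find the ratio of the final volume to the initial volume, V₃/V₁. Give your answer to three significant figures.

V₃/V₁ ≈ 19.2

For a diatomic ideal gas γ = 7/5.
Adiabatic step: V₂/V₁ = 8.26; T₂ = T₁·(1/8.26)^(2/5) = 107 K.
Isobaric step: V₃/V₂ = T₃/T₂ = 249/107.
V₃/V₁ = (V₂/V₁)(V₃/V₂) = 8.26 × (249/107) = 19.22.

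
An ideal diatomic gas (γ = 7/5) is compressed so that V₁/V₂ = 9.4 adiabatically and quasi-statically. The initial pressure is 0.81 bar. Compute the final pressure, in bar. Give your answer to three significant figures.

Adiabatic: P₁V₁^γ = P₂V₂^γ ⇒ P₂ = P₁ (V₁/V₂)^γ.
P₂ = 0.81 × 9.4^(7/5) = 18.66 bar.

P₂ ≈ 18.7 bar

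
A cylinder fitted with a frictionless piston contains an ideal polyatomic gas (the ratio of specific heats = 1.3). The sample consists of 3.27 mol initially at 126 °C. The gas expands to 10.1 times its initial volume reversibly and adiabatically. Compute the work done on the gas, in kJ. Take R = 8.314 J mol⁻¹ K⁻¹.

W ≈ -18.1 kJ

For a reversible adiabat TV^(γ−1) is constant, so T₂ = T₁ (V₁/V₂)^(γ−1).
T₁ = 126 °C = 399.1 K.
T₂ = 399.1 × (1/10.1)^(0.3) = 199.5 K.
Q = 0, so ΔU = W_on_gas = nCᵥΔT with Cᵥ = R/(γ−1) = 27.71 J/(mol·K).
ΔU = 3.27 × 27.71 × (199.5 − 399.1) = -18100 J.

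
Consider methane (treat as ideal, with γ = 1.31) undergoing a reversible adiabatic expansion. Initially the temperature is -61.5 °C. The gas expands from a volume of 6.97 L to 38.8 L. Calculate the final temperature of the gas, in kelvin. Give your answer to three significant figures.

For a reversible adiabat TV^(γ−1) is constant, so T₂ = T₁ (V₁/V₂)^(γ−1).
T₁ = -61.5 °C = 211.6 K.
T₂ = 211.6 × (6.97/38.8)^(0.31) = 124.3 K.

T₂ ≈ 124 K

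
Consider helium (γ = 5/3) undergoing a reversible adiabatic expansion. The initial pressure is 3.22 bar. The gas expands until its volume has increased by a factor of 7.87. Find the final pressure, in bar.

Adiabatic: P₁V₁^γ = P₂V₂^γ ⇒ P₂ = P₁ (V₁/V₂)^γ.
P₂ = 3.22 × (1/7.87)^(5/3) = 0.1034 bar.

P₂ ≈ 0.103 bar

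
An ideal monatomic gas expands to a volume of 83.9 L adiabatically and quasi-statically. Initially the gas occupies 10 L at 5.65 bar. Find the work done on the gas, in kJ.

γ = 5/3 for a monatomic ideal gas.
P₂ = P₁(V₁/V₂)^γ = 5.65×(10/83.9)^(5/3) = 0.1631 bar.
For a reversible adiabat, W_by_gas = (P₁V₁ − P₂V₂)/(γ−1).
W_by = (565000×0.01 − 16310×0.0839) / (2/3) = 6422 J.
W_on_gas = −W_by = -6422 J.

W ≈ -6.42 kJ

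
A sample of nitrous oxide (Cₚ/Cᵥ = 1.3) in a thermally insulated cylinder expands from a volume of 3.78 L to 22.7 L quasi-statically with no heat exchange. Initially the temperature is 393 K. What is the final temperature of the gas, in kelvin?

T₂ ≈ 230 K

Adiabatic: T₁V₁^(γ−1) = T₂V₂^(γ−1) ⇒ T₂ = T₁ (V₁/V₂)^(γ−1).
T₂ = 393 × (3.78/22.7)^(0.3) = 229.5 K.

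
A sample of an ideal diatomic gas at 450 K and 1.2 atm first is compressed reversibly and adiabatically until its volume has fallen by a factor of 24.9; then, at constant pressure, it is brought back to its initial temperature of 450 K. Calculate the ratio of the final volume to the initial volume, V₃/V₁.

V₃/V₁ ≈ 0.0111

For a diatomic ideal gas γ = 7/5.
Adiabatic step: V₂/V₁ = 0.04016; T₂ = T₁·24.9^(2/5) = 1628 K.
Isobaric step: V₃/V₂ = T₃/T₂ = 450/1628.
V₃/V₁ = (V₂/V₁)(V₃/V₂) = 0.04016 × (450/1628) = 0.0111.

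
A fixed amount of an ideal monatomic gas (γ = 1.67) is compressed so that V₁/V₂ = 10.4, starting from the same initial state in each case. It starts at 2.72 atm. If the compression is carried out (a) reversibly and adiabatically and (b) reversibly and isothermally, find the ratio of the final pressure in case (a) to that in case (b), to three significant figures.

Isothermal: P_b = P₁(V₁/V₂) = 2.72×10.4.
Adiabatic: P_a = P₁(V₁/V₂)^γ = 2.72×10.4^(1.67).
P_a/P_b = (V₁/V₂)^(γ−1) = 10.4^(0.67) = 4.802.

P_adiabatic / P_isothermal ≈ 4.80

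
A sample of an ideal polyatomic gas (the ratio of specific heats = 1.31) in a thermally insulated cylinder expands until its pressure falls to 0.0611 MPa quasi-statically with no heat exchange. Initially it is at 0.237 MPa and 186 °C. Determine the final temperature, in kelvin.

Adiabatic: T₂/T₁ = (P₂/P₁)^((γ−1)/γ).
T₁ = 186 °C = 459.1 K.
T₂ = 459.1 × (0.0611/0.237)^(0.237) = 333.2 K.

T₂ ≈ 333 K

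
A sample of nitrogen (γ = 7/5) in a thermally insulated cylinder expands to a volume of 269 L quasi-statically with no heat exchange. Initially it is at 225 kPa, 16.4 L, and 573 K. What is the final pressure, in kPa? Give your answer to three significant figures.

Adiabatic: P₁V₁^γ = P₂V₂^γ ⇒ P₂ = P₁ (V₁/V₂)^γ.
P₂ = 225 × (16.4/269)^(7/5) = 4.48 kPa.

P₂ ≈ 4.48 kPa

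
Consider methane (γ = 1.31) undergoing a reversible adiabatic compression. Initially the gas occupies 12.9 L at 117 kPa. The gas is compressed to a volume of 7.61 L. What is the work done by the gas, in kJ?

W ≈ -0.865 kJ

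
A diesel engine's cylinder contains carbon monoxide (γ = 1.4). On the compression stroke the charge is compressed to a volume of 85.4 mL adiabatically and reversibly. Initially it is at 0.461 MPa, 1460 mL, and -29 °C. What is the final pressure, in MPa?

P₂ ≈ 24.5 MPa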